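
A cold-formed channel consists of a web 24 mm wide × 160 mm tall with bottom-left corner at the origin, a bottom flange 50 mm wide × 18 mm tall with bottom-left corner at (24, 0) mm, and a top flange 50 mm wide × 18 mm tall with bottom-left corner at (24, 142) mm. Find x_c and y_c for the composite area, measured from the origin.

x_c = 23.81 mm, y_c = 80.00 mm

Part | A | x̄ᵢ | ȳᵢ | A·x̄ᵢ | A·ȳᵢ
web | 3840.00 | 12.00 | 80.00 | 46080.00 | 307200.00
bottom flange | 900.00 | 49.00 | 9.00 | 44100.00 | 8100.00
top flange | 900.00 | 49.00 | 151.00 | 44100.00 | 135900.00
Σ | 5640.00 |  |  | 134280.00 | 451200.00
x_c = 134280.00 / 5640.00 = 23.81 mm
y_c = 451200.00 / 5640.00 = 80.00 mm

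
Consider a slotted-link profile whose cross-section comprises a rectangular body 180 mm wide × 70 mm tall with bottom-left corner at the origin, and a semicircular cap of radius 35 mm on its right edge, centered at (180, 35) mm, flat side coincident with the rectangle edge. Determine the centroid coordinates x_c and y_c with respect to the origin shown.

Part | A | x̄ᵢ | ȳᵢ | A·x̄ᵢ | A·ȳᵢ
rectangular body | 12600.00 | 90.00 | 35.00 | 1134000.00 | 441000.00
semicircular end | 1924.23 | 194.85 | 35.00 | 374943.92 | 67347.89
Σ | 14524.23 |  |  | 1508943.92 | 508347.89
x_c = 1508943.92 / 14524.23 = 103.89 mm
y_c = 508347.89 / 14524.23 = 35.00 mm

x_c = 103.89 mm, y_c = 35.00 mm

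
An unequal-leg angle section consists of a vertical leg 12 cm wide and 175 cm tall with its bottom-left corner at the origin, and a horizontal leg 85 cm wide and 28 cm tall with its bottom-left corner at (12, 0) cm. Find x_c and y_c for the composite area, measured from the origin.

x_c = 31.77 cm, y_c = 48.45 cm

Part | A | x̄ᵢ | ȳᵢ | A·x̄ᵢ | A·ȳᵢ
vertical leg | 2100.00 | 6.00 | 87.50 | 12600.00 | 183750.00
horizontal leg | 2380.00 | 54.50 | 14.00 | 129710.00 | 33320.00
Σ | 4480.00 |  |  | 142310.00 | 217070.00
x_c = 142310.00 / 4480.00 = 31.77 cm
y_c = 217070.00 / 4480.00 = 48.45 cm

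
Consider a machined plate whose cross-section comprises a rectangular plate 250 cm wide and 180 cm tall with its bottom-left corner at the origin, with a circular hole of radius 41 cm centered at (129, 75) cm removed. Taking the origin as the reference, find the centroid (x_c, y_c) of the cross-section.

Part | A | x̄ᵢ | ȳᵢ | A·x̄ᵢ | A·ȳᵢ
plate | 45000.00 | 125.00 | 90.00 | 5625000.00 | 4050000.00
hole | -5281.02 | 129.00 | 75.00 | -681251.23 | -396076.29
Σ | 39718.98 |  |  | 4943748.77 | 3653923.71
x_c = 4943748.77 / 39718.98 = 124.47 cm
y_c = 3653923.71 / 39718.98 = 91.99 cm

x_c = 124.47 cm, y_c = 91.99 cm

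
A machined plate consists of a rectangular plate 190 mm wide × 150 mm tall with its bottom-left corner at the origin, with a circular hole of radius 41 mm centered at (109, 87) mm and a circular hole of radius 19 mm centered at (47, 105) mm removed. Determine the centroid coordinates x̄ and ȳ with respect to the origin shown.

Part | A | x̄ᵢ | ȳᵢ | A·x̄ᵢ | A·ȳᵢ
plate | 28500.00 | 95.00 | 75.00 | 2707500.00 | 2137500.00
hole 1 | -5281.02 | 109.00 | 87.00 | -575630.88 | -459448.50
hole 2 | -1134.11 | 47.00 | 105.00 | -53303.40 | -119082.07
Σ | 22084.87 |  |  | 2078565.72 | 1558969.43
x̄ = 2078565.72 / 22084.87 = 94.12 mm
ȳ = 1558969.43 / 22084.87 = 70.59 mm

x̄ = 94.12 mm, ȳ = 70.59 mm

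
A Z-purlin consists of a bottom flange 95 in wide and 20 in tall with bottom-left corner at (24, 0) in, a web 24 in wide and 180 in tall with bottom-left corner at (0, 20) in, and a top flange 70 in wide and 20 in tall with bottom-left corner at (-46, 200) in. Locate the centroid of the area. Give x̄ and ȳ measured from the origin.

x̄ = 22.61 in, ȳ = 103.44 in

Part | A | x̄ᵢ | ȳᵢ | A·x̄ᵢ | A·ȳᵢ
bottom flange | 1900.00 | 71.50 | 10.00 | 135850.00 | 19000.00
web | 4320.00 | 12.00 | 110.00 | 51840.00 | 475200.00
top flange | 1400.00 | -11.00 | 210.00 | -15400.00 | 294000.00
Σ | 7620.00 |  |  | 172290.00 | 788200.00
x̄ = 172290.00 / 7620.00 = 22.61 in
ȳ = 788200.00 / 7620.00 = 103.44 in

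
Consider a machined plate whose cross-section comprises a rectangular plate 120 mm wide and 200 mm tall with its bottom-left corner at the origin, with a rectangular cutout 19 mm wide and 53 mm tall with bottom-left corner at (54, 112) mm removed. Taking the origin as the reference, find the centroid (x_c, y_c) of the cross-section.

x_c = 59.85 mm, y_c = 98.31 mm

plate: A = 120 × 200 = 24000.00, centroid at (60.00, 100.00).
hole: A = −(19 × 53) = -1007.00, centroid at (63.50, 138.50).
ΣA = 22993.00 mm²
ΣAx_c = (24000.00)(60.00) + (-1007.00)(63.50) = 1376055.50 mm³
ΣAy_c = (24000.00)(100.00) + (-1007.00)(138.50) = 2260530.50 mm³
x_c = 1376055.50 / 22993.00 = 59.85 mm
y_c = 2260530.50 / 22993.00 = 98.31 mm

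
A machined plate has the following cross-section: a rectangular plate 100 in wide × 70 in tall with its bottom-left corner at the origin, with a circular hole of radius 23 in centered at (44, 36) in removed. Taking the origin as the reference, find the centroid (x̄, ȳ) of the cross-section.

x̄ = 51.87 in, ȳ = 34.69 in

plate: A = 100 × 70 = 7000.00, centroid at (50.00, 35.00).
hole: A = −π·23² = -1661.90, centroid at (44.00, 36.00).
ΣA = 5338.10 in², ΣAx̄ = 276876.29 in³, ΣAȳ = 185171.51 in³.
x̄ = 276876.29/5338.10 = 51.87 in; ȳ = 185171.51/5338.10 = 34.69 in.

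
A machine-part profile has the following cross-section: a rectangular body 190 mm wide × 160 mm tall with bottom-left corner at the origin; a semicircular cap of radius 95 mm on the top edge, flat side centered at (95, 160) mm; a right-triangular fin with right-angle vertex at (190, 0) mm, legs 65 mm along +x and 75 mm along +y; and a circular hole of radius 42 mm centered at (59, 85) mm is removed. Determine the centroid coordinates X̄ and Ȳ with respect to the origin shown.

rectangular body: A = 190 × 160 = 30400.00, centroid at (95.00, 80.00).
semicircular top: A = ½π·95² = 14176.44, centroid at (95.00, 200.32).
triangular fin: A = ½·65·75 = 2437.50, centroid at (211.67, 25.00).
hole: A = −π·42² = -5541.77, centroid at (59.00, 85.00).
ΣA = 41472.17 mm², ΣAX̄ = 4423734.60 mm³, ΣAȲ = 4861700.33 mm³.
X̄ = 4423734.60/41472.17 = 106.67 mm; Ȳ = 4861700.33/41472.17 = 117.23 mm.

X̄ = 106.67 mm, Ȳ = 117.23 mm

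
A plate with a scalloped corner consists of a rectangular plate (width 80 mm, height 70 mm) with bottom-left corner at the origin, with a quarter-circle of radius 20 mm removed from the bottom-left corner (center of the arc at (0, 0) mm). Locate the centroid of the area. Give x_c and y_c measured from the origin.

x_c = 41.87 mm, y_c = 36.58 mm

plate: A = 80 × 70 = 5600.00, centroid at (40.00, 35.00).
removed quarter-circle: A = −¼π·20² = -314.16, centroid at (8.49, 8.49).
ΣA = 5285.84 mm²
ΣAx_c = (5600.00)(40.00) + (-314.16)(8.49) = 221333.33 mm³
ΣAy_c = (5600.00)(35.00) + (-314.16)(8.49) = 193333.33 mm³
x_c = 221333.33 / 5285.84 = 41.87 mm
y_c = 193333.33 / 5285.84 = 36.58 mm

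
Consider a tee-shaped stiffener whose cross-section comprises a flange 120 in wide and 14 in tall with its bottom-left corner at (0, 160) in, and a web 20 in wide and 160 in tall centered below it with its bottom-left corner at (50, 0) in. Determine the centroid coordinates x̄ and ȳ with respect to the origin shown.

web: A = 20 × 160 = 3200.00, centroid at (60.00, 80.00).
flange: A = 120 × 14 = 1680.00, centroid at (60.00, 167.00).
ΣA = 4880.00 in²
ΣAx̄ = (3200.00)(60.00) + (1680.00)(60.00) = 292800.00 in³
ΣAȳ = (3200.00)(80.00) + (1680.00)(167.00) = 536560.00 in³
x̄ = 292800.00 / 4880.00 = 60.00 in
ȳ = 536560.00 / 4880.00 = 109.95 in

x̄ = 60.00 in, ȳ = 109.95 in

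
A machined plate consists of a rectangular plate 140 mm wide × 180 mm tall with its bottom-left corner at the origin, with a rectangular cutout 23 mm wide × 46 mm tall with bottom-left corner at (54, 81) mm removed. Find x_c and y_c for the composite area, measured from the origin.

plate: A = 140 × 180 = 25200.00, centroid at (70.00, 90.00).
hole: A = −(23 × 46) = -1058.00, centroid at (65.50, 104.00).
ΣA = 24142.00 mm², ΣAx_c = 1694701.00 mm³, ΣAy_c = 2157968.00 mm³.
x_c = 1694701.00/24142.00 = 70.20 mm; y_c = 2157968.00/24142.00 = 89.39 mm.

x_c = 70.20 mm, y_c = 89.39 mm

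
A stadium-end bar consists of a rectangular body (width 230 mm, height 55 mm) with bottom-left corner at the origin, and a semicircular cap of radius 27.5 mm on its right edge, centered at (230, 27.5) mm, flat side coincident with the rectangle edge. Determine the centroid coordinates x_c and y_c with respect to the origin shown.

x_c = 125.87 mm, y_c = 27.50 mm

rectangular body: A = 230 × 55 = 12650.00, centroid at (115.00, 27.50).
semicircular end: A = ½π·27.5² = 1187.91, centroid at (241.67, 27.50).
ΣA = 13837.91 mm²
ΣAx_c = (12650.00)(115.00) + (1187.91)(241.67) = 1741834.97 mm³
ΣAy_c = (12650.00)(27.50) + (1187.91)(27.50) = 380542.65 mm³
x_c = 1741834.97 / 13837.91 = 125.87 mm
y_c = 380542.65 / 13837.91 = 27.50 mm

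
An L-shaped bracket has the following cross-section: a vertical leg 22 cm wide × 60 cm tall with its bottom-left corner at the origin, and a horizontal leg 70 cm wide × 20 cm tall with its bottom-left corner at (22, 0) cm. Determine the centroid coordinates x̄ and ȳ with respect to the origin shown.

x̄ = 34.68 cm, ȳ = 19.71 cm

vertical leg: A = 22 × 60 = 1320.00, centroid at (11.00, 30.00).
horizontal leg: A = 70 × 20 = 1400.00, centroid at (57.00, 10.00).
ΣA = 2720.00 cm², ΣAx̄ = 94320.00 cm³, ΣAȳ = 53600.00 cm³.
x̄ = 94320.00/2720.00 = 34.68 cm; ȳ = 53600.00/2720.00 = 19.71 cm.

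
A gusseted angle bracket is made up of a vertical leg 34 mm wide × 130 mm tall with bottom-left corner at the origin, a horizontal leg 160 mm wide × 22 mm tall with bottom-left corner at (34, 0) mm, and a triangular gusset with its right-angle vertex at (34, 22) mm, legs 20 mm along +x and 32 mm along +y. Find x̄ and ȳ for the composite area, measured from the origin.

x̄ = 59.25 mm, ȳ = 40.74 mm

Part | A | x̄ᵢ | ȳᵢ | A·x̄ᵢ | A·ȳᵢ
vertical leg | 4420.00 | 17.00 | 65.00 | 75140.00 | 287300.00
horizontal leg | 3520.00 | 114.00 | 11.00 | 401280.00 | 38720.00
gusset | 320.00 | 40.67 | 32.67 | 13013.33 | 10453.33
Σ | 8260.00 |  |  | 489433.33 | 336473.33
x̄ = 489433.33 / 8260.00 = 59.25 mm
ȳ = 336473.33 / 8260.00 = 40.74 mm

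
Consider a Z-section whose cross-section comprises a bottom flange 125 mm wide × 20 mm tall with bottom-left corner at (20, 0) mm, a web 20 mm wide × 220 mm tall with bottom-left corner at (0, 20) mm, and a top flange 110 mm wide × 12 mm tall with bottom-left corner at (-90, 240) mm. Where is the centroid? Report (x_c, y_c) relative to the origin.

x_c = 24.82 mm, y_c = 112.13 mm

bottom flange: A = 125 × 20 = 2500.00, centroid at (82.50, 10.00).
web: A = 20 × 220 = 4400.00, centroid at (10.00, 130.00).
top flange: A = 110 × 12 = 1320.00, centroid at (-35.00, 246.00).
ΣA = 8220.00 mm²
ΣAx_c = (2500.00)(82.50) + (4400.00)(10.00) + (1320.00)(-35.00) = 204050.00 mm³
ΣAy_c = (2500.00)(10.00) + (4400.00)(130.00) + (1320.00)(246.00) = 921720.00 mm³
x_c = 204050.00 / 8220.00 = 24.82 mm
y_c = 921720.00 / 8220.00 = 112.13 mm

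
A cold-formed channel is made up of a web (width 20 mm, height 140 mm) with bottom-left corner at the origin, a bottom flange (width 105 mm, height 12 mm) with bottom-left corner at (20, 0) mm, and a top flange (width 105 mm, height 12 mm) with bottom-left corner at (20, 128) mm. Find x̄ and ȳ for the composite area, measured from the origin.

web: A = 20 × 140 = 2800.00, centroid at (10.00, 70.00).
bottom flange: A = 105 × 12 = 1260.00, centroid at (72.50, 6.00).
top flange: A = 105 × 12 = 1260.00, centroid at (72.50, 134.00).
ΣA = 5320.00 mm², ΣAx̄ = 210700.00 mm³, ΣAȳ = 372400.00 mm³.
x̄ = 210700.00/5320.00 = 39.61 mm; ȳ = 372400.00/5320.00 = 70.00 mm.

x̄ = 39.61 mm, ȳ = 70.00 mm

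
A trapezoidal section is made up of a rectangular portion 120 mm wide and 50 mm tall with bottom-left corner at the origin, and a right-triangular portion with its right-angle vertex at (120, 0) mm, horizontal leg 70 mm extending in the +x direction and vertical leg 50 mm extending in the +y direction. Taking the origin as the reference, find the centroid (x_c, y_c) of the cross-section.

x_c = 78.82 mm, y_c = 23.12 mm

Part | A | x̄ᵢ | ȳᵢ | A·x̄ᵢ | A·ȳᵢ
rectangular portion | 6000.00 | 60.00 | 25.00 | 360000.00 | 150000.00
triangular portion | 1750.00 | 143.33 | 16.67 | 250833.33 | 29166.67
Σ | 7750.00 |  |  | 610833.33 | 179166.67
x_c = 610833.33 / 7750.00 = 78.82 mm
y_c = 179166.67 / 7750.00 = 23.12 mm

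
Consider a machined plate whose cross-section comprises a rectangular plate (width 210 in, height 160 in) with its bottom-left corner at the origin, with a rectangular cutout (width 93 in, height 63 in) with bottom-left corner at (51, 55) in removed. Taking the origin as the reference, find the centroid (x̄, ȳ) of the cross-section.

x̄ = 106.58 in, ȳ = 78.63 in

Part | A | x̄ᵢ | ȳᵢ | A·x̄ᵢ | A·ȳᵢ
plate | 33600.00 | 105.00 | 80.00 | 3528000.00 | 2688000.00
hole | -5859.00 | 97.50 | 86.50 | -571252.50 | -506803.50
Σ | 27741.00 |  |  | 2956747.50 | 2181196.50
x̄ = 2956747.50 / 27741.00 = 106.58 in
ȳ = 2181196.50 / 27741.00 = 78.63 in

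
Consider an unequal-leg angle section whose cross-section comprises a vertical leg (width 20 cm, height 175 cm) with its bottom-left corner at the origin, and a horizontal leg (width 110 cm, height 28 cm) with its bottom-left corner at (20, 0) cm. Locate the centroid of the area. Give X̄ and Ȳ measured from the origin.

vertical leg: A = 20 × 175 = 3500.00, centroid at (10.00, 87.50).
horizontal leg: A = 110 × 28 = 3080.00, centroid at (75.00, 14.00).
ΣA = 6580.00 cm², ΣAX̄ = 266000.00 cm³, ΣAȲ = 349370.00 cm³.
X̄ = 266000.00/6580.00 = 40.43 cm; Ȳ = 349370.00/6580.00 = 53.10 cm.

X̄ = 40.43 cm, Ȳ = 53.10 cm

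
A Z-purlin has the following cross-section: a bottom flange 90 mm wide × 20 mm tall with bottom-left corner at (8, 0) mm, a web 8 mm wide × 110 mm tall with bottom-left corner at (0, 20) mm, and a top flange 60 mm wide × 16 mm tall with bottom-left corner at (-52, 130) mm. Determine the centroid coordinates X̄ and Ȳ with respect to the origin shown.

X̄ = 21.37 mm, Ȳ = 59.47 mm

bottom flange: A = 90 × 20 = 1800.00, centroid at (53.00, 10.00).
web: A = 8 × 110 = 880.00, centroid at (4.00, 75.00).
top flange: A = 60 × 16 = 960.00, centroid at (-22.00, 138.00).
ΣA = 3640.00 mm², ΣAX̄ = 77800.00 mm³, ΣAȲ = 216480.00 mm³.
X̄ = 77800.00/3640.00 = 21.37 mm; Ȳ = 216480.00/3640.00 = 59.47 mm.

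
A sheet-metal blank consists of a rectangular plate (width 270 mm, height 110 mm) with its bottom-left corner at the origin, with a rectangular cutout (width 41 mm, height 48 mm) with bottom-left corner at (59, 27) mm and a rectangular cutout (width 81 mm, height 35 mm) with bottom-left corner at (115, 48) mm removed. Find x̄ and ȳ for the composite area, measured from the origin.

x̄ = 137.05 mm, ȳ = 54.12 mm

Part | A | x̄ᵢ | ȳᵢ | A·x̄ᵢ | A·ȳᵢ
plate | 29700.00 | 135.00 | 55.00 | 4009500.00 | 1633500.00
hole 1 | -1968.00 | 79.50 | 51.00 | -156456.00 | -100368.00
hole 2 | -2835.00 | 155.50 | 65.50 | -440842.50 | -185692.50
Σ | 24897.00 |  |  | 3412201.50 | 1347439.50
x̄ = 3412201.50 / 24897.00 = 137.05 mm
ȳ = 1347439.50 / 24897.00 = 54.12 mm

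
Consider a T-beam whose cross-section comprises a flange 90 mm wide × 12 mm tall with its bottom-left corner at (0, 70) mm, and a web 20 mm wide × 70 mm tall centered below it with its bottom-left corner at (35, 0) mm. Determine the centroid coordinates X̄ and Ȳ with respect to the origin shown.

X̄ = 45.00 mm, Ȳ = 52.85 mm

web: A = 20 × 70 = 1400.00, centroid at (45.00, 35.00).
flange: A = 90 × 12 = 1080.00, centroid at (45.00, 76.00).
ΣA = 2480.00 mm²
ΣAX̄ = (1400.00)(45.00) + (1080.00)(45.00) = 111600.00 mm³
ΣAȲ = (1400.00)(35.00) + (1080.00)(76.00) = 131080.00 mm³
X̄ = 111600.00 / 2480.00 = 45.00 mm
Ȳ = 131080.00 / 2480.00 = 52.85 mm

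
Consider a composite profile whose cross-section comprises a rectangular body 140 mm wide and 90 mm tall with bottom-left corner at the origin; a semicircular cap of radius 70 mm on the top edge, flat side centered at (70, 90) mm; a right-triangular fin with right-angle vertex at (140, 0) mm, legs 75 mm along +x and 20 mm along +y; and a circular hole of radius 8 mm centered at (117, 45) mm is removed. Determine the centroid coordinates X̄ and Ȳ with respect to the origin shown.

rectangular body: A = 140 × 90 = 12600.00, centroid at (70.00, 45.00).
semicircular top: A = ½π·70² = 7696.90, centroid at (70.00, 119.71).
triangular fin: A = ½·75·20 = 750.00, centroid at (165.00, 6.67).
hole: A = −π·8² = -201.06, centroid at (117.00, 45.00).
ΣA = 20845.84 mm², ΣAX̄ = 1521008.89 mm³, ΣAȲ = 1484340.06 mm³.
X̄ = 1521008.89/20845.84 = 72.96 mm; Ȳ = 1484340.06/20845.84 = 71.21 mm.

X̄ = 72.96 mm, Ȳ = 71.21 mm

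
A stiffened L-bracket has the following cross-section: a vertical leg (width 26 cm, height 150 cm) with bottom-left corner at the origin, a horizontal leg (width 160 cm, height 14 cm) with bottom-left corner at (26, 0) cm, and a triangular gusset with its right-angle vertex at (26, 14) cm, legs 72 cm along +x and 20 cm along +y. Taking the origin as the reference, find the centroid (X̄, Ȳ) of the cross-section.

X̄ = 47.25 cm, Ȳ = 47.09 cm

vertical leg: A = 26 × 150 = 3900.00, centroid at (13.00, 75.00).
horizontal leg: A = 160 × 14 = 2240.00, centroid at (106.00, 7.00).
gusset: A = ½·72·20 = 720.00, centroid at (50.00, 20.67).
ΣA = 6860.00 cm²
ΣAX̄ = (3900.00)(13.00) + (2240.00)(106.00) + (720.00)(50.00) = 324140.00 cm³
ΣAȲ = (3900.00)(75.00) + (2240.00)(7.00) + (720.00)(20.67) = 323060.00 cm³
X̄ = 324140.00 / 6860.00 = 47.25 cm
Ȳ = 323060.00 / 6860.00 = 47.09 cm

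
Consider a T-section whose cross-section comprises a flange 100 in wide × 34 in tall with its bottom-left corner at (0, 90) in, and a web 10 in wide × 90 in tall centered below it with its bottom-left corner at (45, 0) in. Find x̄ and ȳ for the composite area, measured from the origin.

x̄ = 50.00 in, ȳ = 94.02 in

Part | A | x̄ᵢ | ȳᵢ | A·x̄ᵢ | A·ȳᵢ
web | 900.00 | 50.00 | 45.00 | 45000.00 | 40500.00
flange | 3400.00 | 50.00 | 107.00 | 170000.00 | 363800.00
Σ | 4300.00 |  |  | 215000.00 | 404300.00
x̄ = 215000.00 / 4300.00 = 50.00 in
ȳ = 404300.00 / 4300.00 = 94.02 in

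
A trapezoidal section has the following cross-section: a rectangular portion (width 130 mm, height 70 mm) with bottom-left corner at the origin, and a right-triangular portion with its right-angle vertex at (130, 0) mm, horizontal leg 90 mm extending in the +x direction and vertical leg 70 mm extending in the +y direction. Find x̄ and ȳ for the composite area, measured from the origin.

rectangular portion: A = 130 × 70 = 9100.00, centroid at (65.00, 35.00).
triangular portion: A = ½·90·70 = 3150.00, centroid at (160.00, 23.33).
ΣA = 12250.00 mm², ΣAx̄ = 1095500.00 mm³, ΣAȳ = 392000.00 mm³.
x̄ = 1095500.00/12250.00 = 89.43 mm; ȳ = 392000.00/12250.00 = 32.00 mm.

x̄ = 89.43 mm, ȳ = 32.00 mm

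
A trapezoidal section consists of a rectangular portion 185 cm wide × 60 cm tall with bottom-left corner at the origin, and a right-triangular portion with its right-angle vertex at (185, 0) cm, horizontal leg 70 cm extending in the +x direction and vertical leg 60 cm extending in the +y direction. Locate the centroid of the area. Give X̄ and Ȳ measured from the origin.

X̄ = 110.93 cm, Ȳ = 28.41 cm

rectangular portion: A = 185 × 60 = 11100.00, centroid at (92.50, 30.00).
triangular portion: A = ½·70·60 = 2100.00, centroid at (208.33, 20.00).
ΣA = 13200.00 cm², ΣAX̄ = 1464250.00 cm³, ΣAȲ = 375000.00 cm³.
X̄ = 1464250.00/13200.00 = 110.93 cm; Ȳ = 375000.00/13200.00 = 28.41 cm.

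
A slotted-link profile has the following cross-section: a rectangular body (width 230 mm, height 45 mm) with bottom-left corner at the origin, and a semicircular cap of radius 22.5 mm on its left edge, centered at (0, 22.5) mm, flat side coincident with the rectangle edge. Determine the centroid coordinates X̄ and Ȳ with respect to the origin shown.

rectangular body: A = 230 × 45 = 10350.00, centroid at (115.00, 22.50).
semicircular end: A = ½π·22.5² = 795.22, centroid at (-9.55, 22.50).
ΣA = 11145.22 mm², ΣAX̄ = 1182656.25 mm³, ΣAȲ = 250767.35 mm³.
X̄ = 1182656.25/11145.22 = 106.11 mm; Ȳ = 250767.35/11145.22 = 22.50 mm.

X̄ = 106.11 mm, Ȳ = 22.50 mm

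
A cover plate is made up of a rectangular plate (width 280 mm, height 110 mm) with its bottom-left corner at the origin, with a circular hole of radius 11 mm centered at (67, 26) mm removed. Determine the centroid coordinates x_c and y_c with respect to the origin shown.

plate: A = 280 × 110 = 30800.00, centroid at (140.00, 55.00).
hole: A = −π·11² = -380.13, centroid at (67.00, 26.00).
ΣA = 30419.87 mm², ΣAx_c = 4286531.11 mm³, ΣAy_c = 1684116.55 mm³.
x_c = 4286531.11/30419.87 = 140.91 mm; y_c = 1684116.55/30419.87 = 55.36 mm.

x_c = 140.91 mm, y_c = 55.36 mm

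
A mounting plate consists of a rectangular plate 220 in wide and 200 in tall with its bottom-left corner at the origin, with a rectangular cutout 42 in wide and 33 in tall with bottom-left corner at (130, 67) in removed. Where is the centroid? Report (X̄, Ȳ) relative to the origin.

Part | A | x̄ᵢ | ȳᵢ | A·x̄ᵢ | A·ȳᵢ
plate | 44000.00 | 110.00 | 100.00 | 4840000.00 | 4400000.00
hole | -1386.00 | 151.00 | 83.50 | -209286.00 | -115731.00
Σ | 42614.00 |  |  | 4630714.00 | 4284269.00
X̄ = 4630714.00 / 42614.00 = 108.67 in
Ȳ = 4284269.00 / 42614.00 = 100.54 in

X̄ = 108.67 in, Ȳ = 100.54 in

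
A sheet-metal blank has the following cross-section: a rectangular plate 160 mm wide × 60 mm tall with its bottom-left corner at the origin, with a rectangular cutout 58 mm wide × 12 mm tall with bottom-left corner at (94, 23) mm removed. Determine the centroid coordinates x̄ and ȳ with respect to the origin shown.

x̄ = 76.64 mm, ȳ = 30.08 mm

plate: A = 160 × 60 = 9600.00, centroid at (80.00, 30.00).
hole: A = −(58 × 12) = -696.00, centroid at (123.00, 29.00).
ΣA = 8904.00 mm²
ΣAx̄ = (9600.00)(80.00) + (-696.00)(123.00) = 682392.00 mm³
ΣAȳ = (9600.00)(30.00) + (-696.00)(29.00) = 267816.00 mm³
x̄ = 682392.00 / 8904.00 = 76.64 mm
ȳ = 267816.00 / 8904.00 = 30.08 mm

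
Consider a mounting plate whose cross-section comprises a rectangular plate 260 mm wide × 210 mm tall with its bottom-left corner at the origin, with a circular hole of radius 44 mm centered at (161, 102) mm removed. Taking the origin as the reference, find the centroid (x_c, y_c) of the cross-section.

plate: A = 260 × 210 = 54600.00, centroid at (130.00, 105.00).
hole: A = −π·44² = -6082.12, centroid at (161.00, 102.00).
ΣA = 48517.88 mm², ΣAx_c = 6118778.14 mm³, ΣAy_c = 5112623.42 mm³.
x_c = 6118778.14/48517.88 = 126.11 mm; y_c = 5112623.42/48517.88 = 105.38 mm.

x_c = 126.11 mm, y_c = 105.38 mm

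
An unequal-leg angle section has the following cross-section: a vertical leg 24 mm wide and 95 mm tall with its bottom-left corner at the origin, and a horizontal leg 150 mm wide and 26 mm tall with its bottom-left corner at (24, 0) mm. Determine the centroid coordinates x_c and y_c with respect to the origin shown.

x_c = 66.90 mm, y_c = 25.73 mm

vertical leg: A = 24 × 95 = 2280.00, centroid at (12.00, 47.50).
horizontal leg: A = 150 × 26 = 3900.00, centroid at (99.00, 13.00).
ΣA = 6180.00 mm², ΣAx_c = 413460.00 mm³, ΣAy_c = 159000.00 mm³.
x_c = 413460.00/6180.00 = 66.90 mm; y_c = 159000.00/6180.00 = 25.73 mm.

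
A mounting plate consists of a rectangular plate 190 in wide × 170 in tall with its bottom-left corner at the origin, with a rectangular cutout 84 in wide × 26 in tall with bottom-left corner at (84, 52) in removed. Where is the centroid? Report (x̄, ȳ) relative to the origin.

plate: A = 190 × 170 = 32300.00, centroid at (95.00, 85.00).
hole: A = −(84 × 26) = -2184.00, centroid at (126.00, 65.00).
ΣA = 30116.00 in²
ΣAx̄ = (32300.00)(95.00) + (-2184.00)(126.00) = 2793316.00 in³
ΣAȳ = (32300.00)(85.00) + (-2184.00)(65.00) = 2603540.00 in³
x̄ = 2793316.00 / 30116.00 = 92.75 in
ȳ = 2603540.00 / 30116.00 = 86.45 in

x̄ = 92.75 in, ȳ = 86.45 in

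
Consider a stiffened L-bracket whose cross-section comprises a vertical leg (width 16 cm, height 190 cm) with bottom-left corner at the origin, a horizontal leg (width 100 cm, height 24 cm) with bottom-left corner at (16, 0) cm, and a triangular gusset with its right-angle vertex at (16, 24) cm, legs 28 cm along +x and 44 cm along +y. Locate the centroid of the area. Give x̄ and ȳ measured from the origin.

x̄ = 32.75 cm, ȳ = 56.38 cm

vertical leg: A = 16 × 190 = 3040.00, centroid at (8.00, 95.00).
horizontal leg: A = 100 × 24 = 2400.00, centroid at (66.00, 12.00).
gusset: A = ½·28·44 = 616.00, centroid at (25.33, 38.67).
ΣA = 6056.00 cm², ΣAx̄ = 198325.33 cm³, ΣAȳ = 341418.67 cm³.
x̄ = 198325.33/6056.00 = 32.75 cm; ȳ = 341418.67/6056.00 = 56.38 cm.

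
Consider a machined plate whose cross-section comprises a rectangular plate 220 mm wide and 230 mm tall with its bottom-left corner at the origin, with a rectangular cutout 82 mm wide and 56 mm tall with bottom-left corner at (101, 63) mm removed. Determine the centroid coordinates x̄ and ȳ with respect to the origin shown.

plate: A = 220 × 230 = 50600.00, centroid at (110.00, 115.00).
hole: A = −(82 × 56) = -4592.00, centroid at (142.00, 91.00).
ΣA = 46008.00 mm²
ΣAx̄ = (50600.00)(110.00) + (-4592.00)(142.00) = 4913936.00 mm³
ΣAȳ = (50600.00)(115.00) + (-4592.00)(91.00) = 5401128.00 mm³
x̄ = 4913936.00 / 46008.00 = 106.81 mm
ȳ = 5401128.00 / 46008.00 = 117.40 mm

x̄ = 106.81 mm, ȳ = 117.40 mm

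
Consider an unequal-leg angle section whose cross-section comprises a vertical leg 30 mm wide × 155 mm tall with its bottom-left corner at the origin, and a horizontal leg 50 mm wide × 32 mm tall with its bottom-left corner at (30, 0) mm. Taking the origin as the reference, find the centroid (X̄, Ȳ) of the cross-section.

X̄ = 25.24 mm, Ȳ = 61.76 mm

Part | A | x̄ᵢ | ȳᵢ | A·x̄ᵢ | A·ȳᵢ
vertical leg | 4650.00 | 15.00 | 77.50 | 69750.00 | 360375.00
horizontal leg | 1600.00 | 55.00 | 16.00 | 88000.00 | 25600.00
Σ | 6250.00 |  |  | 157750.00 | 385975.00
X̄ = 157750.00 / 6250.00 = 25.24 mm
Ȳ = 385975.00 / 6250.00 = 61.76 mm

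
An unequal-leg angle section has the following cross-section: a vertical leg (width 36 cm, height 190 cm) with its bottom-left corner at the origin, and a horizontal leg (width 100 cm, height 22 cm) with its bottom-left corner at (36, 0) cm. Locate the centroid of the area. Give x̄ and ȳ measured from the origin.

x̄ = 34.55 cm, ȳ = 74.56 cm

vertical leg: A = 36 × 190 = 6840.00, centroid at (18.00, 95.00).
horizontal leg: A = 100 × 22 = 2200.00, centroid at (86.00, 11.00).
ΣA = 9040.00 cm², ΣAx̄ = 312320.00 cm³, ΣAȳ = 674000.00 cm³.
x̄ = 312320.00/9040.00 = 34.55 cm; ȳ = 674000.00/9040.00 = 74.56 cm.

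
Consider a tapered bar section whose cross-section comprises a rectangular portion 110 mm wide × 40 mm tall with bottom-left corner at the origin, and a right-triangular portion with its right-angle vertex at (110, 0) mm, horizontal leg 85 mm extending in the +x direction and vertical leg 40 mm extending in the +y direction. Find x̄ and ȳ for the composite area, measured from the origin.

rectangular portion: A = 110 × 40 = 4400.00, centroid at (55.00, 20.00).
triangular portion: A = ½·85·40 = 1700.00, centroid at (138.33, 13.33).
ΣA = 6100.00 mm²
ΣAx̄ = (4400.00)(55.00) + (1700.00)(138.33) = 477166.67 mm³
ΣAȳ = (4400.00)(20.00) + (1700.00)(13.33) = 110666.67 mm³
x̄ = 477166.67 / 6100.00 = 78.22 mm
ȳ = 110666.67 / 6100.00 = 18.14 mm

x̄ = 78.22 mm, ȳ = 18.14 mm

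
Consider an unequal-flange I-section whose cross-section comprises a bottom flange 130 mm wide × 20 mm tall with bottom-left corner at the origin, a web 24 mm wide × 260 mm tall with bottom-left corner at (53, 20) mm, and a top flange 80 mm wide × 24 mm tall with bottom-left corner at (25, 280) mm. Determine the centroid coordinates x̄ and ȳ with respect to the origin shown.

bottom flange: A = 130 × 20 = 2600.00, centroid at (65.00, 10.00).
web: A = 24 × 260 = 6240.00, centroid at (65.00, 150.00).
top flange: A = 80 × 24 = 1920.00, centroid at (65.00, 292.00).
ΣA = 10760.00 mm², ΣAx̄ = 699400.00 mm³, ΣAȳ = 1522640.00 mm³.
x̄ = 699400.00/10760.00 = 65.00 mm; ȳ = 1522640.00/10760.00 = 141.51 mm.

x̄ = 65.00 mm, ȳ = 141.51 mm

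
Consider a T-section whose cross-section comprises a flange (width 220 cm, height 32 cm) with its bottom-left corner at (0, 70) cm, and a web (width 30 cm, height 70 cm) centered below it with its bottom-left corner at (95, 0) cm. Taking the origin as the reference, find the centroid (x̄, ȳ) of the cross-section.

x̄ = 110.00 cm, ȳ = 74.28 cm

web: A = 30 × 70 = 2100.00, centroid at (110.00, 35.00).
flange: A = 220 × 32 = 7040.00, centroid at (110.00, 86.00).
ΣA = 9140.00 cm², ΣAx̄ = 1005400.00 cm³, ΣAȳ = 678940.00 cm³.
x̄ = 1005400.00/9140.00 = 110.00 cm; ȳ = 678940.00/9140.00 = 74.28 cm.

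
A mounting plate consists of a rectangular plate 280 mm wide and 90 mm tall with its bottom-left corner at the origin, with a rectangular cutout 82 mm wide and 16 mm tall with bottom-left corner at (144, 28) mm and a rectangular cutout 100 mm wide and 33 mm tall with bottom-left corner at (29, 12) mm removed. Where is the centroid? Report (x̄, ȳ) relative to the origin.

x̄ = 146.91 mm, ȳ = 48.22 mm

Part | A | x̄ᵢ | ȳᵢ | A·x̄ᵢ | A·ȳᵢ
plate | 25200.00 | 140.00 | 45.00 | 3528000.00 | 1134000.00
hole 1 | -1312.00 | 185.00 | 36.00 | -242720.00 | -47232.00
hole 2 | -3300.00 | 79.00 | 28.50 | -260700.00 | -94050.00
Σ | 20588.00 |  |  | 3024580.00 | 992718.00
x̄ = 3024580.00 / 20588.00 = 146.91 mm
ȳ = 992718.00 / 20588.00 = 48.22 mm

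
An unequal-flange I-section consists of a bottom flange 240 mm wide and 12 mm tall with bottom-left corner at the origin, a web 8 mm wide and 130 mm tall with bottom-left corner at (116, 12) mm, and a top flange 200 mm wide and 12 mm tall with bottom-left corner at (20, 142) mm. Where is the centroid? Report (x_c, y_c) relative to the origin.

x_c = 120.00 mm, y_c = 71.61 mm

bottom flange: A = 240 × 12 = 2880.00, centroid at (120.00, 6.00).
web: A = 8 × 130 = 1040.00, centroid at (120.00, 77.00).
top flange: A = 200 × 12 = 2400.00, centroid at (120.00, 148.00).
ΣA = 6320.00 mm², ΣAx_c = 758400.00 mm³, ΣAy_c = 452560.00 mm³.
x_c = 758400.00/6320.00 = 120.00 mm; y_c = 452560.00/6320.00 = 71.61 mm.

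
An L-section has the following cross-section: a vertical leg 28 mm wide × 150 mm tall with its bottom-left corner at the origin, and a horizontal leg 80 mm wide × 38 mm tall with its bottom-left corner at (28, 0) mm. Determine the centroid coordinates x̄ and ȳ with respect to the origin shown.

vertical leg: A = 28 × 150 = 4200.00, centroid at (14.00, 75.00).
horizontal leg: A = 80 × 38 = 3040.00, centroid at (68.00, 19.00).
ΣA = 7240.00 mm², ΣAx̄ = 265520.00 mm³, ΣAȳ = 372760.00 mm³.
x̄ = 265520.00/7240.00 = 36.67 mm; ȳ = 372760.00/7240.00 = 51.49 mm.

x̄ = 36.67 mm, ȳ = 51.49 mm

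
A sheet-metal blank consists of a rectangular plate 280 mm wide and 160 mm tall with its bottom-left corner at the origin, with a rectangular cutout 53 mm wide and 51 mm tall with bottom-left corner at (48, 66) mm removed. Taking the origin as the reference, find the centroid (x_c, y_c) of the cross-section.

plate: A = 280 × 160 = 44800.00, centroid at (140.00, 80.00).
hole: A = −(53 × 51) = -2703.00, centroid at (74.50, 91.50).
ΣA = 42097.00 mm²
ΣAx_c = (44800.00)(140.00) + (-2703.00)(74.50) = 6070626.50 mm³
ΣAy_c = (44800.00)(80.00) + (-2703.00)(91.50) = 3336675.50 mm³
x_c = 6070626.50 / 42097.00 = 144.21 mm
y_c = 3336675.50 / 42097.00 = 79.26 mm

x_c = 144.21 mm, y_c = 79.26 mm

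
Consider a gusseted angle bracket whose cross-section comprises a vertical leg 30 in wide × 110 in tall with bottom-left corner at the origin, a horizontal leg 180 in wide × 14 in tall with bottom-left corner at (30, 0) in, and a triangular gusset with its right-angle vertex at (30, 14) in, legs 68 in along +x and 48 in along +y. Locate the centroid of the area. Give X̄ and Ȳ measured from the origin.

X̄ = 58.76 in, Ȳ = 33.29 in

vertical leg: A = 30 × 110 = 3300.00, centroid at (15.00, 55.00).
horizontal leg: A = 180 × 14 = 2520.00, centroid at (120.00, 7.00).
gusset: A = ½·68·48 = 1632.00, centroid at (52.67, 30.00).
ΣA = 7452.00 in², ΣAX̄ = 437852.00 in³, ΣAȲ = 248100.00 in³.
X̄ = 437852.00/7452.00 = 58.76 in; Ȳ = 248100.00/7452.00 = 33.29 in.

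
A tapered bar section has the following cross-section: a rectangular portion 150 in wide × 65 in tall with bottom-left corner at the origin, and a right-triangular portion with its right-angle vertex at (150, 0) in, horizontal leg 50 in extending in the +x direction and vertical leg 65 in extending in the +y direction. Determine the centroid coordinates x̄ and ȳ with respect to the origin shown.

x̄ = 88.10 in, ȳ = 30.95 in

rectangular portion: A = 150 × 65 = 9750.00, centroid at (75.00, 32.50).
triangular portion: A = ½·50·65 = 1625.00, centroid at (166.67, 21.67).
ΣA = 11375.00 in², ΣAx̄ = 1002083.33 in³, ΣAȳ = 352083.33 in³.
x̄ = 1002083.33/11375.00 = 88.10 in; ȳ = 352083.33/11375.00 = 30.95 in.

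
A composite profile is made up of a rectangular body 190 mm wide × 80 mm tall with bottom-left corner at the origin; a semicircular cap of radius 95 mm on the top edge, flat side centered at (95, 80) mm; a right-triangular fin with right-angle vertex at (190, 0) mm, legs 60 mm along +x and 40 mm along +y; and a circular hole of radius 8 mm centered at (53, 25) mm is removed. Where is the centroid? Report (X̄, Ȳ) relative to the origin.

rectangular body: A = 190 × 80 = 15200.00, centroid at (95.00, 40.00).
semicircular top: A = ½π·95² = 14176.44, centroid at (95.00, 120.32).
triangular fin: A = ½·60·40 = 1200.00, centroid at (210.00, 13.33).
hole: A = −π·8² = -201.06, centroid at (53.00, 25.00).
ΣA = 30375.37 mm²
ΣAX̄ = (15200.00)(95.00) + (14176.44)(95.00) + (1200.00)(210.00) + (-201.06)(53.00) = 3032105.22 mm³
ΣAȲ = (15200.00)(40.00) + (14176.44)(120.32) + (1200.00)(13.33) + (-201.06)(25.00) = 2324671.73 mm³
X̄ = 3032105.22 / 30375.37 = 99.82 mm
Ȳ = 2324671.73 / 30375.37 = 76.53 mm

X̄ = 99.82 mm, Ȳ = 76.53 mm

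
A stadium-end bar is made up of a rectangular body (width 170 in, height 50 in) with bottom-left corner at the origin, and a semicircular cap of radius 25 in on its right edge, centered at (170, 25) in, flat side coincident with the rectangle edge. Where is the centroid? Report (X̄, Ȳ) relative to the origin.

X̄ = 94.90 in, Ȳ = 25.00 in

rectangular body: A = 170 × 50 = 8500.00, centroid at (85.00, 25.00).
semicircular end: A = ½π·25² = 981.75, centroid at (180.61, 25.00).
ΣA = 9481.75 in², ΣAX̄ = 899813.78 in³, ΣAȲ = 237043.69 in³.
X̄ = 899813.78/9481.75 = 94.90 in; Ȳ = 237043.69/9481.75 = 25.00 in.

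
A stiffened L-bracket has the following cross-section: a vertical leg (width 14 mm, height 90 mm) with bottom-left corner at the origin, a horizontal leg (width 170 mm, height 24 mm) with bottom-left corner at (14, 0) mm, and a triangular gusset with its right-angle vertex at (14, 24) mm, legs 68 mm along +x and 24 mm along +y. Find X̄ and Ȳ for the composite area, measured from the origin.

X̄ = 71.91 mm, Ȳ = 21.41 mm

vertical leg: A = 14 × 90 = 1260.00, centroid at (7.00, 45.00).
horizontal leg: A = 170 × 24 = 4080.00, centroid at (99.00, 12.00).
gusset: A = ½·68·24 = 816.00, centroid at (36.67, 32.00).
ΣA = 6156.00 mm²
ΣAX̄ = (1260.00)(7.00) + (4080.00)(99.00) + (816.00)(36.67) = 442660.00 mm³
ΣAȲ = (1260.00)(45.00) + (4080.00)(12.00) + (816.00)(32.00) = 131772.00 mm³
X̄ = 442660.00 / 6156.00 = 71.91 mm
Ȳ = 131772.00 / 6156.00 = 21.41 mm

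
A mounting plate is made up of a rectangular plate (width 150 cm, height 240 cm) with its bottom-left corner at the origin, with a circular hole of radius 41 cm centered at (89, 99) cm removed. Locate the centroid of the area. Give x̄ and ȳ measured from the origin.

Part | A | x̄ᵢ | ȳᵢ | A·x̄ᵢ | A·ȳᵢ
plate | 36000.00 | 75.00 | 120.00 | 2700000.00 | 4320000.00
hole | -5281.02 | 89.00 | 99.00 | -470010.54 | -522820.71
Σ | 30718.98 |  |  | 2229989.46 | 3797179.29
x̄ = 2229989.46 / 30718.98 = 72.59 cm
ȳ = 3797179.29 / 30718.98 = 123.61 cm

x̄ = 72.59 cm, ȳ = 123.61 cm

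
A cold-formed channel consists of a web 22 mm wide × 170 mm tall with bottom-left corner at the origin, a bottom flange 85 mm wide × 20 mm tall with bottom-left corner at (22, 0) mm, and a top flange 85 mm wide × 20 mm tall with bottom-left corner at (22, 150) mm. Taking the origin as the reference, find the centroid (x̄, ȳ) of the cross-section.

x̄ = 36.48 mm, ȳ = 85.00 mm

Part | A | x̄ᵢ | ȳᵢ | A·x̄ᵢ | A·ȳᵢ
web | 3740.00 | 11.00 | 85.00 | 41140.00 | 317900.00
bottom flange | 1700.00 | 64.50 | 10.00 | 109650.00 | 17000.00
top flange | 1700.00 | 64.50 | 160.00 | 109650.00 | 272000.00
Σ | 7140.00 |  |  | 260440.00 | 606900.00
x̄ = 260440.00 / 7140.00 = 36.48 mm
ȳ = 606900.00 / 7140.00 = 85.00 mm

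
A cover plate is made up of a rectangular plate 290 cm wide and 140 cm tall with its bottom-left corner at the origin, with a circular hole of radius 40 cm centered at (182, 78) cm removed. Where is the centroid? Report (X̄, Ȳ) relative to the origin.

X̄ = 139.77 cm, Ȳ = 68.87 cm

Part | A | x̄ᵢ | ȳᵢ | A·x̄ᵢ | A·ȳᵢ
plate | 40600.00 | 145.00 | 70.00 | 5887000.00 | 2842000.00
hole | -5026.55 | 182.00 | 78.00 | -914831.78 | -392070.76
Σ | 35573.45 |  |  | 4972168.22 | 2449929.24
X̄ = 4972168.22 / 35573.45 = 139.77 cm
Ȳ = 2449929.24 / 35573.45 = 68.87 cm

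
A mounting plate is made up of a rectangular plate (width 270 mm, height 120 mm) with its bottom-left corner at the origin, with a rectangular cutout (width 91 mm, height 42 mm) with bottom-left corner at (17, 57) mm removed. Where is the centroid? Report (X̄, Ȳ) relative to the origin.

X̄ = 144.70 mm, Ȳ = 57.59 mm

plate: A = 270 × 120 = 32400.00, centroid at (135.00, 60.00).
hole: A = −(91 × 42) = -3822.00, centroid at (62.50, 78.00).
ΣA = 28578.00 mm², ΣAX̄ = 4135125.00 mm³, ΣAȲ = 1645884.00 mm³.
X̄ = 4135125.00/28578.00 = 144.70 mm; Ȳ = 1645884.00/28578.00 = 57.59 mm.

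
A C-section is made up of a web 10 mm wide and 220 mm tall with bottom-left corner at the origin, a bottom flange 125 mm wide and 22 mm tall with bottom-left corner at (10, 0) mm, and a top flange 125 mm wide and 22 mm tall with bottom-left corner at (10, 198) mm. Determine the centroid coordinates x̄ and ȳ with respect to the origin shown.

x̄ = 53.21 mm, ȳ = 110.00 mm

web: A = 10 × 220 = 2200.00, centroid at (5.00, 110.00).
bottom flange: A = 125 × 22 = 2750.00, centroid at (72.50, 11.00).
top flange: A = 125 × 22 = 2750.00, centroid at (72.50, 209.00).
ΣA = 7700.00 mm², ΣAx̄ = 409750.00 mm³, ΣAȳ = 847000.00 mm³.
x̄ = 409750.00/7700.00 = 53.21 mm; ȳ = 847000.00/7700.00 = 110.00 mm.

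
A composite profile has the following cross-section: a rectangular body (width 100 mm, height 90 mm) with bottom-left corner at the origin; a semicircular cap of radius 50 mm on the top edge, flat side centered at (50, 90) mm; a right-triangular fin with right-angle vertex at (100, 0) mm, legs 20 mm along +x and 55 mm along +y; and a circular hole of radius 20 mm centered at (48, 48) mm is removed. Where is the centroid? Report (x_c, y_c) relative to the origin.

x_c = 52.76 mm, y_c = 64.77 mm

Part | A | x̄ᵢ | ȳᵢ | A·x̄ᵢ | A·ȳᵢ
rectangular body | 9000.00 | 50.00 | 45.00 | 450000.00 | 405000.00
semicircular top | 3926.99 | 50.00 | 111.22 | 196349.54 | 436762.51
triangular fin | 550.00 | 106.67 | 18.33 | 58666.67 | 10083.33
hole | -1256.64 | 48.00 | 48.00 | -60318.58 | -60318.58
Σ | 12220.35 |  |  | 644697.63 | 791527.26
x_c = 644697.63 / 12220.35 = 52.76 mm
y_c = 791527.26 / 12220.35 = 64.77 mm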